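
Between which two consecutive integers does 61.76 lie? 61 and 62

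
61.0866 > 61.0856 True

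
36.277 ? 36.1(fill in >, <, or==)>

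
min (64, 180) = 64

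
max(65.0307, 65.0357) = 65.0357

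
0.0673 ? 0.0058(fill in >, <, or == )>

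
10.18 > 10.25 False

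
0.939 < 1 True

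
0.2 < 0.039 False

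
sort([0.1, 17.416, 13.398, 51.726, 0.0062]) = [0.0062, 0.1, 13.398, 17.416, 51.726]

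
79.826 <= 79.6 False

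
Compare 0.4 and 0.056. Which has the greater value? 0.4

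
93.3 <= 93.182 False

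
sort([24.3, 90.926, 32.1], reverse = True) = [90.926, 32.1, 24.3]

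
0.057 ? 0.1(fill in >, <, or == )<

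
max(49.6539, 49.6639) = 49.6639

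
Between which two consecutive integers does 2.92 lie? 2 and 3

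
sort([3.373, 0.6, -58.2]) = [-58.2, 0.6, 3.373]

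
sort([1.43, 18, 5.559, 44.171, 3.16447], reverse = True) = [44.171, 18, 5.559, 3.16447, 1.43]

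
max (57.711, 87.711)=87.711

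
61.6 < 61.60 False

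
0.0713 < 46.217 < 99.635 True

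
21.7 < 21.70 False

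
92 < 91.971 False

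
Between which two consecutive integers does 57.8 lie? 57 and 58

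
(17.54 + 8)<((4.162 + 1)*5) True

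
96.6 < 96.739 True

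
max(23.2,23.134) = 23.2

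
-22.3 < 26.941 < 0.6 False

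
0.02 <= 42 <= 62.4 True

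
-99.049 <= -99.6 False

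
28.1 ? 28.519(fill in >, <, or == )<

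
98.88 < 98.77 False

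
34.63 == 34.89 False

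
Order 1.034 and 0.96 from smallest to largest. 0.96, 1.034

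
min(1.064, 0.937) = 0.937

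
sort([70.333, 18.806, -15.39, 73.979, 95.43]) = [-15.39, 18.806, 70.333, 73.979, 95.43]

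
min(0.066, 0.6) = 0.066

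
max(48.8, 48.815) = 48.815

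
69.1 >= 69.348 False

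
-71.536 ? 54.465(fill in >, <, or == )<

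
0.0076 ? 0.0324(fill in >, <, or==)<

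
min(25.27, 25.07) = 25.07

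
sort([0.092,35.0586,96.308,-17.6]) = [-17.6,0.092,35.0586,96.308]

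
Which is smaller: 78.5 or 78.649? 78.5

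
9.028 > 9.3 False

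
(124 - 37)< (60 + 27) False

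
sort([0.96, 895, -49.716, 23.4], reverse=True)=[895, 23.4, 0.96, -49.716]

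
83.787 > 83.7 True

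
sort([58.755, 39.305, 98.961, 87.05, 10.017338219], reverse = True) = [98.961, 87.05, 58.755, 39.305, 10.017338219]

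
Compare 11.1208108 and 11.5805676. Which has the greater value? 11.5805676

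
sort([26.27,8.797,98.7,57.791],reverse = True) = [98.7,57.791,26.27,8.797]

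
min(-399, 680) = -399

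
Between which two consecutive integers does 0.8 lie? 0 and 1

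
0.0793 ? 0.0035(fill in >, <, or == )>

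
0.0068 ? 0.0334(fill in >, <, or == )<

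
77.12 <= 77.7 True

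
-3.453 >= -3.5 True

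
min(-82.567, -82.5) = -82.567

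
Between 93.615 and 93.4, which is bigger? 93.615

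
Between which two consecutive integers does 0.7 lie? 0 and 1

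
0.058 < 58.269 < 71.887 True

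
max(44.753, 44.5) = 44.753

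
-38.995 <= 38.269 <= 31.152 False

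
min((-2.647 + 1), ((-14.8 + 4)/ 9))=-1.647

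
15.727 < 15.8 True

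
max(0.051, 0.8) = 0.8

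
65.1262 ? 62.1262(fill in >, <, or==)>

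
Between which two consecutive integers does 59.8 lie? 59 and 60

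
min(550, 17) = 17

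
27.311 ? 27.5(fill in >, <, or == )<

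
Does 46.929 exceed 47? No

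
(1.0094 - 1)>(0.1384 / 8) False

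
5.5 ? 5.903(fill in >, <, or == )<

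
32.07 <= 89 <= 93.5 True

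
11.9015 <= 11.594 False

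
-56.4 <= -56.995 False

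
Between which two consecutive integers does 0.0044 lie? 0 and 1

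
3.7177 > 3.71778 False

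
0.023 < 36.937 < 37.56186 True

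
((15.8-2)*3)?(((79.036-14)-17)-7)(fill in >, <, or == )>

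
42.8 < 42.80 False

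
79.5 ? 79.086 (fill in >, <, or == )>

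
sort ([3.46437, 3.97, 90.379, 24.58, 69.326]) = [3.46437, 3.97, 24.58, 69.326, 90.379]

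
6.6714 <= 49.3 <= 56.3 True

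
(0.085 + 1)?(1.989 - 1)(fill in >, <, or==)>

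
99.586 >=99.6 False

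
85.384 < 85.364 False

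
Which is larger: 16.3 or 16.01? 16.3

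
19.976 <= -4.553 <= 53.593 False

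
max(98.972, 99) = 99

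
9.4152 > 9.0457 True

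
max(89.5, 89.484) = 89.5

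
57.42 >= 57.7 False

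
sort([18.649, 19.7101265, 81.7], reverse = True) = [81.7, 19.7101265, 18.649]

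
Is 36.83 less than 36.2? No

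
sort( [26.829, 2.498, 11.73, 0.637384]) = [0.637384, 2.498, 11.73, 26.829]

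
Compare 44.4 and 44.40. They are equal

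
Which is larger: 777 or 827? 827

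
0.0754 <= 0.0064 False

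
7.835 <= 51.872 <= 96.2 True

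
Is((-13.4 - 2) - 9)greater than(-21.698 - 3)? Yes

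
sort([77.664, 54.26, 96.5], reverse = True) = [96.5, 77.664, 54.26]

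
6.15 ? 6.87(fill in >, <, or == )<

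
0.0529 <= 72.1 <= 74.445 True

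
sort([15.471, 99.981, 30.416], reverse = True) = [99.981, 30.416, 15.471]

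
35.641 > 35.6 True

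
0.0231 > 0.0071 True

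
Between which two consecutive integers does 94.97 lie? 94 and 95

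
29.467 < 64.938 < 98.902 True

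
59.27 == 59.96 False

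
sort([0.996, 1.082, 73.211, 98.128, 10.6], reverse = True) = [98.128, 73.211, 10.6, 1.082, 0.996]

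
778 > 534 True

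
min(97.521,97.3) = 97.3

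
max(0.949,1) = 1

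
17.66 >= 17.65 True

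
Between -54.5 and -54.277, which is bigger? -54.277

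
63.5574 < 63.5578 True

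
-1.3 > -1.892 True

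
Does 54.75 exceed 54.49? Yes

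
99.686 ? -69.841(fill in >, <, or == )>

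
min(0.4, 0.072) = 0.072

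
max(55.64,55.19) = 55.64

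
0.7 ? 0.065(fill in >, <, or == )>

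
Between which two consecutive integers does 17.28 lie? 17 and 18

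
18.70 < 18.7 False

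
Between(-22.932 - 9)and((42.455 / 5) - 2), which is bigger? ((42.455 / 5) - 2)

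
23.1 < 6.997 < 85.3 False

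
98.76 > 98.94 False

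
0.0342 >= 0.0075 True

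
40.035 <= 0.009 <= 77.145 False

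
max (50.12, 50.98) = 50.98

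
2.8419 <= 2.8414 False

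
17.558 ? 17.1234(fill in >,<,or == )>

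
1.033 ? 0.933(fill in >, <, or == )>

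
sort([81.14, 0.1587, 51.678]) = [0.1587, 51.678, 81.14]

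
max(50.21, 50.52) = 50.52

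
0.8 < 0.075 False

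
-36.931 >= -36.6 False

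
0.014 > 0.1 False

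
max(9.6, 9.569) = 9.6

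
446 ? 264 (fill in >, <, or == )>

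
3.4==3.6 False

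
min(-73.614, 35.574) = -73.614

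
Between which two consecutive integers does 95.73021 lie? 95 and 96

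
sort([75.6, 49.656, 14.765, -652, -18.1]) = [-652, -18.1, 14.765, 49.656, 75.6]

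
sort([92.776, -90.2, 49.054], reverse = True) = [92.776, 49.054, -90.2]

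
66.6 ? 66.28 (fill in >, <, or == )>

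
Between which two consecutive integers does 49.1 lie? 49 and 50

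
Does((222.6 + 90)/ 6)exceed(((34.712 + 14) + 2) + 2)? No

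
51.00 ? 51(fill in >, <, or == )==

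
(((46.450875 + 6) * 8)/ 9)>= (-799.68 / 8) True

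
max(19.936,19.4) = 19.936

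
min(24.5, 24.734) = 24.5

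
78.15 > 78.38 False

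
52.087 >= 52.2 False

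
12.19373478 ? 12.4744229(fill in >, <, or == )<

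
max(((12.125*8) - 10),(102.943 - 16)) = 87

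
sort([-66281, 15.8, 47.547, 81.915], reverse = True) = [81.915, 47.547, 15.8, -66281]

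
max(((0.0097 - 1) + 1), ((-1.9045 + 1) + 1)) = 0.0955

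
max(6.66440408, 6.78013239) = 6.78013239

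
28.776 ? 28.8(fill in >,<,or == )<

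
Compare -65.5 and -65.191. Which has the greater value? -65.191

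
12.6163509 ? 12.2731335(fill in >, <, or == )>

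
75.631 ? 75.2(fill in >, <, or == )>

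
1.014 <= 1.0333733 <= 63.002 True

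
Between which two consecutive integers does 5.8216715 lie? 5 and 6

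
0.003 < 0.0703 True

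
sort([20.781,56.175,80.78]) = [20.781,56.175,80.78]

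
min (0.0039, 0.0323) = 0.0039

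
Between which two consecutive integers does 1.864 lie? 1 and 2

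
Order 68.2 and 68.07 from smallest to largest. 68.07,68.2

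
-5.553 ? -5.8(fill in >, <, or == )>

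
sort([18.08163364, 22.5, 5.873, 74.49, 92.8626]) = [5.873, 18.08163364, 22.5, 74.49, 92.8626]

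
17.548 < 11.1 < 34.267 False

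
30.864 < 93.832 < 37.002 False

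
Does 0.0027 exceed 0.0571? No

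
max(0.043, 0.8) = 0.8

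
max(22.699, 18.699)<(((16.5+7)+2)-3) False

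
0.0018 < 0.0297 True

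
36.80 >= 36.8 True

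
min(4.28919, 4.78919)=4.28919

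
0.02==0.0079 False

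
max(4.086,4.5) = 4.5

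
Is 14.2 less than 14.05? No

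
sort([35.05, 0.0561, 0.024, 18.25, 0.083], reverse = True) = [35.05, 18.25, 0.083, 0.0561, 0.024]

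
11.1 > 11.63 False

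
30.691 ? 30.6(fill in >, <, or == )>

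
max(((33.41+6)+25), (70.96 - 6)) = 64.96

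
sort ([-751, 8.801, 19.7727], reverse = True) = [19.7727, 8.801, -751]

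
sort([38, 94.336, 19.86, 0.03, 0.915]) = [0.03, 0.915, 19.86, 38, 94.336]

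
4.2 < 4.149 False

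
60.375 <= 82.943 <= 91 True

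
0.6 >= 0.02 True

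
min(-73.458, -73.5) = -73.5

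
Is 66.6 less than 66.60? No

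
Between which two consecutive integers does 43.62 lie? 43 and 44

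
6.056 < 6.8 True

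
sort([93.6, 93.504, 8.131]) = [8.131, 93.504, 93.6]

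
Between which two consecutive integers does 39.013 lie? 39 and 40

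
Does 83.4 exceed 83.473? No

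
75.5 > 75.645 False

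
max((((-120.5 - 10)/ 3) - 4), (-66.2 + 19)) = -47.2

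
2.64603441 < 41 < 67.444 True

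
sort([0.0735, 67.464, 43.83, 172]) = [0.0735, 43.83, 67.464, 172]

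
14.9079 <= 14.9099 True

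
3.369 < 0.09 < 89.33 False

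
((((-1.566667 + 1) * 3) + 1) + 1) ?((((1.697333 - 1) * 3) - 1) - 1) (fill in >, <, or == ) >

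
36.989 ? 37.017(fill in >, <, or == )<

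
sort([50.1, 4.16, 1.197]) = [1.197, 4.16, 50.1]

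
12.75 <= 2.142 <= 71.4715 False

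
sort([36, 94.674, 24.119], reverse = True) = [94.674, 36, 24.119]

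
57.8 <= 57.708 False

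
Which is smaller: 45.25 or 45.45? 45.25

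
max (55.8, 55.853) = 55.853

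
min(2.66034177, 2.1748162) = 2.1748162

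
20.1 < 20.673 True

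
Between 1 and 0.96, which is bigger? 1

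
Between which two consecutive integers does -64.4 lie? -65 and -64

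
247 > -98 True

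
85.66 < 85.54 False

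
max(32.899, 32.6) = 32.899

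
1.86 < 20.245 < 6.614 False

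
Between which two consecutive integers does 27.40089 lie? 27 and 28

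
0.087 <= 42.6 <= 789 True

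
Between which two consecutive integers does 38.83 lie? 38 and 39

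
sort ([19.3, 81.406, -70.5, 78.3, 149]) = [-70.5, 19.3, 78.3, 81.406, 149]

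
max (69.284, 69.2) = 69.284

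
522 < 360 False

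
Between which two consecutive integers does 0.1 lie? 0 and 1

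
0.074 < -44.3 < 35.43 False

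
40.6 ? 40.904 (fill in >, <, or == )<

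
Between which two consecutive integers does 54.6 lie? 54 and 55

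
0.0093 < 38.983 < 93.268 True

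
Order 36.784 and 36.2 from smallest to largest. 36.2, 36.784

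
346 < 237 False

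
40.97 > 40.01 True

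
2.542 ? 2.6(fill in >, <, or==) <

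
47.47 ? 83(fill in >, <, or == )<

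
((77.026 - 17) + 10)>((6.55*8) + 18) False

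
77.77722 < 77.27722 False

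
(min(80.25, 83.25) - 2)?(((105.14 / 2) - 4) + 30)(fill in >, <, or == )<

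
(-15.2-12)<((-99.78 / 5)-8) False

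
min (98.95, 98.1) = 98.1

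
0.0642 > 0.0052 True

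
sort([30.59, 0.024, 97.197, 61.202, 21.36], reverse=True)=[97.197, 61.202, 30.59, 21.36, 0.024]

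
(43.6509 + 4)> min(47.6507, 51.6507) True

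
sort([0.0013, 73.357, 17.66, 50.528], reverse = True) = [73.357, 50.528, 17.66, 0.0013]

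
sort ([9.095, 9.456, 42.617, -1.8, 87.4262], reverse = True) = [87.4262, 42.617, 9.456, 9.095, -1.8]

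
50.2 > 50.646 False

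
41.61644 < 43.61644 True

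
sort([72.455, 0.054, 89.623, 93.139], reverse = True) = [93.139, 89.623, 72.455, 0.054]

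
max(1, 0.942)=1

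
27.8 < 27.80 False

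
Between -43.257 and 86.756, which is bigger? 86.756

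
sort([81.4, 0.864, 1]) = [0.864, 1, 81.4]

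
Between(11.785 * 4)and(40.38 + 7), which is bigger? (40.38 + 7)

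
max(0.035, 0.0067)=0.035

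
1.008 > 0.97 True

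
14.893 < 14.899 True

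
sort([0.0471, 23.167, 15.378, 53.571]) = [0.0471, 15.378, 23.167, 53.571]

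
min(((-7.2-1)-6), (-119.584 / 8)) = -14.948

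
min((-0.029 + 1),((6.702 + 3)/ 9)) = 0.971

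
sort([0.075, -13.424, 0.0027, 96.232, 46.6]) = [-13.424, 0.0027, 0.075, 46.6, 96.232]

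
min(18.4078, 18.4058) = 18.4058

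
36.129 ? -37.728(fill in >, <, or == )>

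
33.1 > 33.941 False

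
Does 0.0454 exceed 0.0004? Yes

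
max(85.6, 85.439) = 85.6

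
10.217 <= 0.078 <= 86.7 False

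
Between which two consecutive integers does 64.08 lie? 64 and 65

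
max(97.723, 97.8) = 97.8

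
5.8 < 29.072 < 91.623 True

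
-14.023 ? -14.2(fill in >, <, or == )>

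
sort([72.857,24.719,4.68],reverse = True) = [72.857,24.719,4.68]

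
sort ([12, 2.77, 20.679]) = [2.77, 12, 20.679]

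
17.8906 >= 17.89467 False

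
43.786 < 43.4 False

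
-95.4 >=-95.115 False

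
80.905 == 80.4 False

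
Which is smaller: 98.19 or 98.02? 98.02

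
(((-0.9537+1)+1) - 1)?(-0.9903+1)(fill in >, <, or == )>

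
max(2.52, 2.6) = 2.6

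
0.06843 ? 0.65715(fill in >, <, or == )<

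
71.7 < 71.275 False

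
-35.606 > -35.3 False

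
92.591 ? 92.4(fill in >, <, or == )>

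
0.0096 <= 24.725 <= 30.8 True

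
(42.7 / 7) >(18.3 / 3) False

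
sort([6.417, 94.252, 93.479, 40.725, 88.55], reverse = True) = [94.252, 93.479, 88.55, 40.725, 6.417]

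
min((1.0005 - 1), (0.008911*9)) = 0.0005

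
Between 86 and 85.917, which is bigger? 86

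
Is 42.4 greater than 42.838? No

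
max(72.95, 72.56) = 72.95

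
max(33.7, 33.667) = 33.7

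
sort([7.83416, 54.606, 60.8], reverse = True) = [60.8, 54.606, 7.83416]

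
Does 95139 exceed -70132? Yes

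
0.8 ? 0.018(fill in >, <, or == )>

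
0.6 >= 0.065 True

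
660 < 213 False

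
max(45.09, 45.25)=45.25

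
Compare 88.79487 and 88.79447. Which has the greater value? 88.79487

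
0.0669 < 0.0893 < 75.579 True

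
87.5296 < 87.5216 False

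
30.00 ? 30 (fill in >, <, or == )==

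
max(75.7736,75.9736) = 75.9736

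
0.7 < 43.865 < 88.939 True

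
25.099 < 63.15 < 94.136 True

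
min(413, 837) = 413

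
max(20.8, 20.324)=20.8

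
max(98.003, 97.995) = 98.003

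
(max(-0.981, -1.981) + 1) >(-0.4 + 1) False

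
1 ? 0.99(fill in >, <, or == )>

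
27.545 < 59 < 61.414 True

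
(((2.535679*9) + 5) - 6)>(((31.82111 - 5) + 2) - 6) False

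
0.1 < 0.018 False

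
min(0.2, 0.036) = 0.036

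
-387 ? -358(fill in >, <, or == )<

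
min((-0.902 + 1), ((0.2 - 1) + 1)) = 0.098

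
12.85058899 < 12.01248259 False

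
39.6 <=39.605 True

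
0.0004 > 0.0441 False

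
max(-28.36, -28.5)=-28.36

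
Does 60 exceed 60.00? No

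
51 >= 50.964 True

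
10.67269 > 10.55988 True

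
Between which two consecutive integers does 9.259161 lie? 9 and 10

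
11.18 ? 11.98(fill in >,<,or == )<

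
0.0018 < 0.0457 True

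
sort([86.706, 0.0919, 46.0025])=[0.0919, 46.0025, 86.706]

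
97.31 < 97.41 True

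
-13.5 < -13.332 True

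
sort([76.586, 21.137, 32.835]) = [21.137, 32.835, 76.586]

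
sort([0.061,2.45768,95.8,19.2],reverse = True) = [95.8,19.2,2.45768,0.061]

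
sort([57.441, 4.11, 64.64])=[4.11, 57.441, 64.64]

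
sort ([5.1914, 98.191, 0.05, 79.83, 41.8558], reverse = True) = [98.191, 79.83, 41.8558, 5.1914, 0.05]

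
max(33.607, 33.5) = 33.607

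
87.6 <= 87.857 True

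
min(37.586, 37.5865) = 37.586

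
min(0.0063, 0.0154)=0.0063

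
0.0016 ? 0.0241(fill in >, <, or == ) <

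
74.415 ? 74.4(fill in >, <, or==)>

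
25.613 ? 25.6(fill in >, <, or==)>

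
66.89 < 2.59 False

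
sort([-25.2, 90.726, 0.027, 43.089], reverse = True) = [90.726, 43.089, 0.027, -25.2]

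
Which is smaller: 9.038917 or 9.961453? 9.038917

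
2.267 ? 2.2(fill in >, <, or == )>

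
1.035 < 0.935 False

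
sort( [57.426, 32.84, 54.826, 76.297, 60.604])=[32.84, 54.826, 57.426, 60.604, 76.297]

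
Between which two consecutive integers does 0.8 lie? 0 and 1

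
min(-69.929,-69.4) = -69.929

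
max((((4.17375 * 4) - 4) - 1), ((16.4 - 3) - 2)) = 11.695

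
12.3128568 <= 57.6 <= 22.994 False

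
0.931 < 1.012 True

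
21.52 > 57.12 False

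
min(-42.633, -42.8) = -42.8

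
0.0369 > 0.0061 True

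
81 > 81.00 False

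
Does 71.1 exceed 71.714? No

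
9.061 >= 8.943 True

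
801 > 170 True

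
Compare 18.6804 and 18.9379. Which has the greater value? 18.9379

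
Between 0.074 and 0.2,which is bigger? 0.2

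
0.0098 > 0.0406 False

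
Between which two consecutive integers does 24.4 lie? 24 and 25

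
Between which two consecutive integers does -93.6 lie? -94 and -93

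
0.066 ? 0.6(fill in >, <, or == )<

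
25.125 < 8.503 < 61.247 False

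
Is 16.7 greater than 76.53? No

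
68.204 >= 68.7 False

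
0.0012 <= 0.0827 True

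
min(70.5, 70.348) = 70.348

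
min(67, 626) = 67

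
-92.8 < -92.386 True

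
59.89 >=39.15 True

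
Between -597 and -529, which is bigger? -529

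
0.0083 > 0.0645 False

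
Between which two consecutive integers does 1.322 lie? 1 and 2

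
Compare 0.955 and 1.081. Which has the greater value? 1.081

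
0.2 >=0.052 True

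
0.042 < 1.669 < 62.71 True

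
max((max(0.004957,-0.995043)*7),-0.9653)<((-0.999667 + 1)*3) False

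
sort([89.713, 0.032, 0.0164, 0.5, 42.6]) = [0.0164, 0.032, 0.5, 42.6, 89.713]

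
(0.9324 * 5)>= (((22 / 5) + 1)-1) True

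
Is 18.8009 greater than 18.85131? No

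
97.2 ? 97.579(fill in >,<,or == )<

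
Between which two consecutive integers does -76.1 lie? -77 and -76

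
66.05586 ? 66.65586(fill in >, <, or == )<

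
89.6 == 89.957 False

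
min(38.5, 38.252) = 38.252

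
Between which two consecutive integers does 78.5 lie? 78 and 79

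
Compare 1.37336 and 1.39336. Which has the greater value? 1.39336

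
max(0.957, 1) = 1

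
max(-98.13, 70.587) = 70.587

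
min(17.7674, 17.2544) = 17.2544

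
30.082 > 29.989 True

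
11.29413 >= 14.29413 False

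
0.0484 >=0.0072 True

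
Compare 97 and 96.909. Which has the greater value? 97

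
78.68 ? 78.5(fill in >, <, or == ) >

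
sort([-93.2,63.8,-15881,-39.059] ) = [-15881,-93.2,-39.059,63.8]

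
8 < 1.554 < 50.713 False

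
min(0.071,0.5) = 0.071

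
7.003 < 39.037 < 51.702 True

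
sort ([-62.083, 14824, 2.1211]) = [-62.083, 2.1211, 14824]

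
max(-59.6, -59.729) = -59.6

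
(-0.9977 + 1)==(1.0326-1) False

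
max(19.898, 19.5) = 19.898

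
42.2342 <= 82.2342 True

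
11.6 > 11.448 True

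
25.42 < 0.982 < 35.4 False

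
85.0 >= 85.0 True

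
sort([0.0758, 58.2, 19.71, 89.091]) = [0.0758, 19.71, 58.2, 89.091]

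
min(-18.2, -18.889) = -18.889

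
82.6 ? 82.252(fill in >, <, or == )>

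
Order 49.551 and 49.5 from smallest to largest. 49.5,49.551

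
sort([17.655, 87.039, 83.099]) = [17.655, 83.099, 87.039]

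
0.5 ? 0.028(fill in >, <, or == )>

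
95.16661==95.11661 False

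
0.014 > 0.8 False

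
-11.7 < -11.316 True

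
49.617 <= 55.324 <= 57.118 True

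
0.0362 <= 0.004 False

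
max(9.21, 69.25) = 69.25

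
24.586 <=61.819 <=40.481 False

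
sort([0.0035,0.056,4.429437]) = [0.0035,0.056,4.429437]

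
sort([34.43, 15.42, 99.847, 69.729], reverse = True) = [99.847, 69.729, 34.43, 15.42]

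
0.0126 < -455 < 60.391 False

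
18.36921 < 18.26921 False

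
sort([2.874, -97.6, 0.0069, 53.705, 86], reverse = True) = [86, 53.705, 2.874, 0.0069, -97.6]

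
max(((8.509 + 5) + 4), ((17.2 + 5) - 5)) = 17.509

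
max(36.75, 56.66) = 56.66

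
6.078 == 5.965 False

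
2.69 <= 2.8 True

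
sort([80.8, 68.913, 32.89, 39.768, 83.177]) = [32.89, 39.768, 68.913, 80.8, 83.177]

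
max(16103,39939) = 39939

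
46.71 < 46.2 False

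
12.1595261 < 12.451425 True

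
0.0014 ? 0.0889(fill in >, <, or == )<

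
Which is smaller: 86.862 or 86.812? 86.812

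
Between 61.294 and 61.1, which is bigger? 61.294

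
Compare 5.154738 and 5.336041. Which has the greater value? 5.336041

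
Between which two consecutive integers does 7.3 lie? 7 and 8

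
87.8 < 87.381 False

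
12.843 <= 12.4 False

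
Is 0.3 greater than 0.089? Yes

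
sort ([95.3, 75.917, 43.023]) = [43.023, 75.917, 95.3]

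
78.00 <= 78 True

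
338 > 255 True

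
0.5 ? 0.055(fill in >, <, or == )>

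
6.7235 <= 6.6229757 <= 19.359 False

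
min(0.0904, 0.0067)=0.0067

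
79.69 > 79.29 True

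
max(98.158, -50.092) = 98.158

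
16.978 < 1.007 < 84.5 False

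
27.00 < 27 False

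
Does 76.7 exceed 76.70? No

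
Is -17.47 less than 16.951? Yes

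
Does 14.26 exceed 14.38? No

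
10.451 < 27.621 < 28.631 True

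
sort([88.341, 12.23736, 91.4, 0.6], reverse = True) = [91.4, 88.341, 12.23736, 0.6]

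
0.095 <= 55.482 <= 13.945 False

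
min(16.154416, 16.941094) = 16.154416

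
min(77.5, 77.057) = 77.057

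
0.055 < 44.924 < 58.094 True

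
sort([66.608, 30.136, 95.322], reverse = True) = [95.322, 66.608, 30.136]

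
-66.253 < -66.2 True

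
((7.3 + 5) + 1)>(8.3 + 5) False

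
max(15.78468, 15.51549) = 15.78468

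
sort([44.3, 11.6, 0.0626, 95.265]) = [0.0626, 11.6, 44.3, 95.265]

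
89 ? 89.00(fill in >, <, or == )==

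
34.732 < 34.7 False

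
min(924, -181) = -181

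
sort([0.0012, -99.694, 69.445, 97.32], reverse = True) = [97.32, 69.445, 0.0012, -99.694]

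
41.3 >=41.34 False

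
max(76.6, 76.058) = 76.6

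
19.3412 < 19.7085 True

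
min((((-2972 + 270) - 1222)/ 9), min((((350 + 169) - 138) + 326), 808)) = -436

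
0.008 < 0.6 True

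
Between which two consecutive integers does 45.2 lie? 45 and 46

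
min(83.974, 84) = 83.974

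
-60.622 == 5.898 False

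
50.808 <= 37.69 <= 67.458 False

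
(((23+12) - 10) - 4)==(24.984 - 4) False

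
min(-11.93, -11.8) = -11.93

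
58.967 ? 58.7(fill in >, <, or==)>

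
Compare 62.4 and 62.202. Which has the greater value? 62.4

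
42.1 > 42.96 False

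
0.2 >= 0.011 True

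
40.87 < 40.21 False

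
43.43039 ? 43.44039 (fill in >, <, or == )<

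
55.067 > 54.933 True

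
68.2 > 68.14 True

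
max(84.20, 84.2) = 84.2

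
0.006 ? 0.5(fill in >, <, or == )<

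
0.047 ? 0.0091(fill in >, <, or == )>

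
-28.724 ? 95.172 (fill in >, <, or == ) <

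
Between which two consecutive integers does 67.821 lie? 67 and 68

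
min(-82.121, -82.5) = -82.5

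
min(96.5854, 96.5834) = 96.5834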